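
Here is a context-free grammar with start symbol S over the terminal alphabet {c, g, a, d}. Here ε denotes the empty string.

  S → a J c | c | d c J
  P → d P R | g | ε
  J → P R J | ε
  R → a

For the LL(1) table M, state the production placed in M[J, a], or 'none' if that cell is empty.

FIRST(S): from S→a J c we get {a}; from S→c we get {c}; from S→d c J we get {d}. So FIRST(S) = {a, c, d}.
FIRST(P): from P→d P R we get {d}; from P→g we get {g}; from P→ε we get {ε}. So FIRST(P) = {ε, d, g}.
FIRST(R): from R→a we get {a}. So FIRST(R) = {a}.
FIRST(J): from J→P R J we get {a, d, g}; from J→ε we get {ε}. So FIRST(J) = {ε, a, d, g}.
FOLLOW(S) includes $ since S is the start symbol.
FOLLOW(S): S appears on no right-hand side. Thus FOLLOW(S) = {$}.
FOLLOW(J): in S→a J c, J is followed by c with FIRST {c}; in S→d c J, the suffix after J is empty, so FOLLOW(J) ⊇ FOLLOW(S) = {$}; in J→P R J, the suffix after J is empty (adds nothing new). Thus FOLLOW(J) = {$, c}.
For J → P R J: FIRST(P R J) = {a, d, g}, so it goes in M[J, t] for t ∈ {a, d, g}.
For J → ε: FIRST(ε) = {ε}, so it goes in M[J, t] for t ∈ {}; since ε ∈ FIRST, also for every t ∈ FOLLOW(J) = {$, c}.

J → P R J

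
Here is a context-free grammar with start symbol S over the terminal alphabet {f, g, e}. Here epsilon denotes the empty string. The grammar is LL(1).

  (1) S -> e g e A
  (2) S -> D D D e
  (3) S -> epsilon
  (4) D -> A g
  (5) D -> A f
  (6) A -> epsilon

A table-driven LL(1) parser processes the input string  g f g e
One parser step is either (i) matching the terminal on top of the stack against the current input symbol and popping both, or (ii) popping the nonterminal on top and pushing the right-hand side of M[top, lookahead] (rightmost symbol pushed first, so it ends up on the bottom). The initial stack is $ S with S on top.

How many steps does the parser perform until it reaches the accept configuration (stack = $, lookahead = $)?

      Stack        Input      Action
   1  $ S          g f g e $  expand S -> D D D e
   2  $ e D D D    g f g e $  expand D -> A g
   3  $ e D D g A  g f g e $  expand A -> epsilon
   4  $ e D D g    g f g e $  match g
   5  $ e D D      f g e $    expand D -> A f
   6  $ e D f A    f g e $    expand A -> epsilon
   7  $ e D f      f g e $    match f
   8  $ e D        g e $      expand D -> A g
   9  $ e g A      g e $      expand A -> epsilon
  10  $ e g        g e $      match g
  11  $ e          e $        match e
Accept reached after 11 steps.

11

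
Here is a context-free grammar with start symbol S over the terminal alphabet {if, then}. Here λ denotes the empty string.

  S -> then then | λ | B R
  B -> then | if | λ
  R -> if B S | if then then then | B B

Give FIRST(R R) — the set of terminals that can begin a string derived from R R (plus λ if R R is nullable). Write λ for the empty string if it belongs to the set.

{λ, if, then}

FIRST(B) = {λ, if, then}
FIRST(R) = {λ, if, then}  (via B B)
FIRST(S) = {λ, if, then}  (via B R)
FIRST(R R): take FIRST of each symbol in turn, carrying on past any symbol whose FIRST contains λ; result {λ, if, then}.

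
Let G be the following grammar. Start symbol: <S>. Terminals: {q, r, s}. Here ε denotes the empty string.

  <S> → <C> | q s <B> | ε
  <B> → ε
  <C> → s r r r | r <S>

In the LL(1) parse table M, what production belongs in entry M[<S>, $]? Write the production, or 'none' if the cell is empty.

<S> → ε

FIRST(<B>) = {ε}
FIRST(<C>) = {r, s}
FIRST(<S>) = {ε, q, r, s}  (via <C>)
FOLLOW(<S>) includes $ since <S> is the start symbol.
FOLLOW(<S>): in <C>→r <S>, the suffix after <S> is empty, so FOLLOW(<S>) ⊇ FOLLOW(<C>) = {$}. Thus FOLLOW(<S>) = {$}.
FOLLOW(<C>): in <S>→<C>, the suffix after <C> is empty, so FOLLOW(<C>) ⊇ FOLLOW(<S>) = {$}. Thus FOLLOW(<C>) = {$}.
For <S> → <C>: FIRST(<C>) = {r, s}, so it goes in M[<S>, t] for t ∈ {r, s}.
For <S> → q s <B>: FIRST(q s <B>) = {q}, so it goes in M[<S>, t] for t ∈ {q}.
For <S> → ε: FIRST(ε) = {ε}, so it goes in M[<S>, t] for t ∈ {}; since ε ∈ FIRST, also for every t ∈ FOLLOW(<S>) = {$}.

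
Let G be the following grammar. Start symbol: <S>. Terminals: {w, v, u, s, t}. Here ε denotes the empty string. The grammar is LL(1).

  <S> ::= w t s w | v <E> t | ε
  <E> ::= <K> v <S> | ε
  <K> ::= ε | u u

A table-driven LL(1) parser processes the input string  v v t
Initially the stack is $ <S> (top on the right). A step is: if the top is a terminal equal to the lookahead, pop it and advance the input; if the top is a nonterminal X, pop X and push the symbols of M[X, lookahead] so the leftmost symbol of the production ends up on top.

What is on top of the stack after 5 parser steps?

<S>

     Stack          Input    Action
  1  $ <S>          v v t $  expand <S> ::= v <E> t
  2  $ t <E> v      v v t $  match v
  3  $ t <E>        v t $    expand <E> ::= <K> v <S>
  4  $ t <S> v <K>  v t $    expand <K> ::= ε
  5  $ t <S> v      v t $    match v
Stack after step 5: $ t <S> (top = <S>).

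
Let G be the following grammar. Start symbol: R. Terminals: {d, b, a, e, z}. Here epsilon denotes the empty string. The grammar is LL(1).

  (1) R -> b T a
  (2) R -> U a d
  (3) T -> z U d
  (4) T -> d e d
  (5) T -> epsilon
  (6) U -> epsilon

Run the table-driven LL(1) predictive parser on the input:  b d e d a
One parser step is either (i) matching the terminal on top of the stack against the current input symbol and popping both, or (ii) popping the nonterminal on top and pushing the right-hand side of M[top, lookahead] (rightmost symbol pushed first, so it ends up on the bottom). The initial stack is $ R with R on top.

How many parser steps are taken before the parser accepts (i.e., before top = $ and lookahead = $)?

step 1: stack=$ R  input=b d e d a $  — expand R -> b T a
step 2: stack=$ a T b  input=b d e d a $  — match b
step 3: stack=$ a T  input=d e d a $  — expand T -> d e d
step 4: stack=$ a d e d  input=d e d a $  — match d
step 5: stack=$ a d e  input=e d a $  — match e
step 6: stack=$ a d  input=d a $  — match d
step 7: stack=$ a  input=a $  — match a
Accept reached after 7 steps.

7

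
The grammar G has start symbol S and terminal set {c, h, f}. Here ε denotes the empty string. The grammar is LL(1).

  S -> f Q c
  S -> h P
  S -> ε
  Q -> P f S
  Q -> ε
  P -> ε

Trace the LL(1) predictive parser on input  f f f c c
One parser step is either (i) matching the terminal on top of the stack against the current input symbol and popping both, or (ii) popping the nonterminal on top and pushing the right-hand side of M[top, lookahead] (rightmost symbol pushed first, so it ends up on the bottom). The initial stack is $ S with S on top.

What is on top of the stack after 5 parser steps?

S

step 1: stack=$ S  input=f f f c c $  — expand S -> f Q c
step 2: stack=$ c Q f  input=f f f c c $  — match f
step 3: stack=$ c Q  input=f f c c $  — expand Q -> P f S
step 4: stack=$ c S f P  input=f f c c $  — expand P -> ε
step 5: stack=$ c S f  input=f f c c $  — match f
Stack after step 5: $ c S (top = S).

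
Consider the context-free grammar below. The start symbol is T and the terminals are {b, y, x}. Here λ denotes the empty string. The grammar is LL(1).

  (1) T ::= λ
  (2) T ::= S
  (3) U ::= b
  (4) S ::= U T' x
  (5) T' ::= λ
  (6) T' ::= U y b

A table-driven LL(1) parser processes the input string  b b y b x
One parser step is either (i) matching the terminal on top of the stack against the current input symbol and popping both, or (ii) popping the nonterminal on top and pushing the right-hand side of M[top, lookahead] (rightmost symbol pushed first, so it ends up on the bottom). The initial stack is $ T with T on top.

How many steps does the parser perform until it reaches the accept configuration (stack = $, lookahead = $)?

step 1: stack=$ T  input=b b y b x $  — expand T ::= S
step 2: stack=$ S  input=b b y b x $  — expand S ::= U T' x
step 3: stack=$ x T' U  input=b b y b x $  — expand U ::= b
step 4: stack=$ x T' b  input=b b y b x $  — match b
step 5: stack=$ x T'  input=b y b x $  — expand T' ::= U y b
step 6: stack=$ x b y U  input=b y b x $  — expand U ::= b
step 7: stack=$ x b y b  input=b y b x $  — match b
step 8: stack=$ x b y  input=y b x $  — match y
step 9: stack=$ x b  input=b x $  — match b
step 10: stack=$ x  input=x $  — match x
Accept reached after 10 steps.

10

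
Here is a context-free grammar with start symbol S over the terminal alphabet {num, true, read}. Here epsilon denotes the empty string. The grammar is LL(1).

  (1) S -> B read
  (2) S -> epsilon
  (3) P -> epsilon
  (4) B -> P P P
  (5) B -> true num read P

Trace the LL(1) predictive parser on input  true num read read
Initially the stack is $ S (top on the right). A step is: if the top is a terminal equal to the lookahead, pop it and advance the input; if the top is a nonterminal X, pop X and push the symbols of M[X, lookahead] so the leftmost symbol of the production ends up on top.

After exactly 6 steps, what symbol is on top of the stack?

     Stack                   Input                 Action
  1  $ S                     true num read read $  expand S -> B read
  2  $ read B                true num read read $  expand B -> true num read P
  3  $ read P read num true  true num read read $  match true
  4  $ read P read num       num read read $       match num
  5  $ read P read           read read $           match read
  6  $ read P                read $                expand P -> epsilon
Stack after step 6: $ read (top = read).

read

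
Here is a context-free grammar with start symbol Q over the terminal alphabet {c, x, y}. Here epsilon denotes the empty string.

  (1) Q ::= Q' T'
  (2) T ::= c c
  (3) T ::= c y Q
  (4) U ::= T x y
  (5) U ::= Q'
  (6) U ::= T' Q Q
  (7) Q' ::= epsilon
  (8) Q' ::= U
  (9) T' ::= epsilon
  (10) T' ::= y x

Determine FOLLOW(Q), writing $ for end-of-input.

{$, c, x, y}

FIRST(T): from T::=c c we get {c}; from T::=c y Q we get {c}. So FIRST(T) = {c}.
FIRST(T'): from T'::=epsilon we get {epsilon}; from T'::=y x we get {y}. So FIRST(T') = {epsilon, y}.
FIRST(Q): from Q::=Q' T' we get {epsilon, c, y}. So FIRST(Q) = {epsilon, c, y}.
FIRST(U): from U::=T x y we get {c}; from U::=Q' we get {epsilon, c, y}; from U::=T' Q Q we get {epsilon, c, y}. So FIRST(U) = {epsilon, c, y}.
FIRST(Q'): from Q'::=epsilon we get {epsilon}; from Q'::=U we get {epsilon, c, y}. So FIRST(Q') = {epsilon, c, y}.
FOLLOW(Q) includes $ since Q is the start symbol.
FOLLOW(T): in U::=T x y, T is followed by x y with FIRST {x}. Thus FOLLOW(T) = {x}.
FOLLOW(Q): in T::=c y Q, the suffix after Q is empty, so FOLLOW(Q) ⊇ FOLLOW(T) = {x}; in U::=T' Q Q (occurrence 1), Q is followed by Q with FIRST {epsilon, c, y}; in U::=T' Q Q (occurrence 1), the suffix after Q is nullable, so FOLLOW(Q) ⊇ FOLLOW(U) = {$, c, x, y}; in U::=T' Q Q (occurrence 2), the suffix after Q is empty, so FOLLOW(Q) ⊇ FOLLOW(U) = {$, c, x, y}. Thus FOLLOW(Q) = {$, c, x, y}.
FOLLOW(U): in Q'::=U, the suffix after U is empty, so FOLLOW(U) ⊇ FOLLOW(Q') = {$, c, x, y}. Thus FOLLOW(U) = {$, c, x, y}.
FOLLOW(Q'): in Q::=Q' T', Q' is followed by T' with FIRST {epsilon, y}; in Q::=Q' T', the suffix after Q' is nullable, so FOLLOW(Q') ⊇ FOLLOW(Q) = {$, c, x, y}; in U::=Q', the suffix after Q' is empty, so FOLLOW(Q') ⊇ FOLLOW(U) = {$, c, x, y}. Thus FOLLOW(Q') = {$, c, x, y}.
FOLLOW(T'): in Q::=Q' T', the suffix after T' is empty, so FOLLOW(T') ⊇ FOLLOW(Q) = {$, c, x, y}; in U::=T' Q Q, T' is followed by Q Q with FIRST {epsilon, c, y}; in U::=T' Q Q, the suffix after T' is nullable, so FOLLOW(T') ⊇ FOLLOW(U) = {$, c, x, y}. Thus FOLLOW(T') = {$, c, x, y}.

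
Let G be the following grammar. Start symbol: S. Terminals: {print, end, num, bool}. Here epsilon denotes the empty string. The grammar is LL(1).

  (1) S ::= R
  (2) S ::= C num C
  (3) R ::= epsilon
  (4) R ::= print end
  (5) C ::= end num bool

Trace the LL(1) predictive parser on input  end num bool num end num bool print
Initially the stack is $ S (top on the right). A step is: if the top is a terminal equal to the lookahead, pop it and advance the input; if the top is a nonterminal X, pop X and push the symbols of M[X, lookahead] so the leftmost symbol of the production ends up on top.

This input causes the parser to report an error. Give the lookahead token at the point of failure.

step 1: stack=$ S  input=end num bool num end num bool print $  — expand S ::= C num C
step 2: stack=$ C num C  input=end num bool num end num bool print $  — expand C ::= end num bool
step 3: stack=$ C num bool num end  input=end num bool num end num bool print $  — match end
step 4: stack=$ C num bool num  input=num bool num end num bool print $  — match num
step 5: stack=$ C num bool  input=bool num end num bool print $  — match bool
step 6: stack=$ C num  input=num end num bool print $  — match num
step 7: stack=$ C  input=end num bool print $  — expand C ::= end num bool
step 8: stack=$ bool num end  input=end num bool print $  — match end
step 9: stack=$ bool num  input=num bool print $  — match num
step 10: stack=$ bool  input=bool print $  — match bool
step 11: stack=$  input=print $  — error: stack empty but input remains

print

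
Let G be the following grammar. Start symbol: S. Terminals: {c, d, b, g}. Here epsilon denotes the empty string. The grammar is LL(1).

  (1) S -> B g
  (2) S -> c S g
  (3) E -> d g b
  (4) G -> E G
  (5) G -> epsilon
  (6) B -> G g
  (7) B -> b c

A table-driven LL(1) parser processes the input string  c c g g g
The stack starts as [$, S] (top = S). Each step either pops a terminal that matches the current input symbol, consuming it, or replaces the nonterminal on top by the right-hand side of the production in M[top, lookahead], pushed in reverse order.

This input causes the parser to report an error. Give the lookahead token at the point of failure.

      Stack        Input        Action
   1  $ S          c c g g g $  expand S -> c S g
   2  $ g S c      c c g g g $  match c
   3  $ g S        c g g g $    expand S -> c S g
   4  $ g g S c    c g g g $    match c
   5  $ g g S      g g g $      expand S -> B g
   6  $ g g g B    g g g $      expand B -> G g
   7  $ g g g g G  g g g $      expand G -> epsilon
   8  $ g g g g    g g g $      match g
   9  $ g g g      g g $        match g
  10  $ g g        g $          match g
  11  $ g          $            error: top is terminal g but lookahead is $

$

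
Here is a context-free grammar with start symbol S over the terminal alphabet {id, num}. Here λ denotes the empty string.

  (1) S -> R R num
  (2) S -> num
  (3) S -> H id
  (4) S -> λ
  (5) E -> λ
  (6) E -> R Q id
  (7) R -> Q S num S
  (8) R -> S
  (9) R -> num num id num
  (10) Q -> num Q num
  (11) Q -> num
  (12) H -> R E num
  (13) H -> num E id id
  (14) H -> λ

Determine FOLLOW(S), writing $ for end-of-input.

FIRST(Q) = {num}
FIRST(S) = {λ, id, num}  (via R R num, H id)
FIRST(R) = {λ, id, num}  (via Q S num S, S)
FIRST(E) = {λ, id, num}  (via R Q id)
FIRST(H) = {λ, id, num}  (via R E num)
FOLLOW(S) includes $ since S is the start symbol.
FOLLOW(E): in H->R E num, E is followed by num with FIRST {num}; in H->num E id id, E is followed by id id with FIRST {id}. Thus FOLLOW(E) = {id, num}.
FOLLOW(R): in S->R R num (occurrence 1), R is followed by R num with FIRST {id, num}; in S->R R num (occurrence 2), R is followed by num with FIRST {num}; in E->R Q id, R is followed by Q id with FIRST {num}; in H->R E num, R is followed by E num with FIRST {id, num}. Thus FOLLOW(R) = {id, num}.
FOLLOW(S): in R->Q S num S (occurrence 1), S is followed by num S with FIRST {num}; in R->Q S num S (occurrence 2), the suffix after S is empty, so FOLLOW(S) ⊇ FOLLOW(R) = {id, num}; in R->S, the suffix after S is empty, so FOLLOW(S) ⊇ FOLLOW(R) = {id, num}. Thus FOLLOW(S) = {$, id, num}.
FOLLOW(Q): in E->R Q id, Q is followed by id with FIRST {id}; in R->Q S num S, Q is followed by S num S with FIRST {id, num}; in Q->num Q num, Q is followed by num with FIRST {num}. Thus FOLLOW(Q) = {id, num}.
FOLLOW(H): in S->H id, H is followed by id with FIRST {id}. Thus FOLLOW(H) = {id}.

{$, id, num}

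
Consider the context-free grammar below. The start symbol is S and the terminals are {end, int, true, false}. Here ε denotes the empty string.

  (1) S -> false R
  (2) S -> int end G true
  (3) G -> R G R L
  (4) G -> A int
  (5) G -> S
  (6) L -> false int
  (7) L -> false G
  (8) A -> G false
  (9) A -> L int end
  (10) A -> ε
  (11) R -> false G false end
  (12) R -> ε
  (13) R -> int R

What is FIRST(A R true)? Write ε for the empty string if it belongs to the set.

{false, int, true}

FIRST(S) = {false, int}
FIRST(L) = {false}
FIRST(R) = {ε, false, int}
FIRST(G) = {false, int}  (via R G R L, A int, S)
FIRST(A) = {ε, false, int}  (via G false, L int end)
FIRST(A R true): take FIRST of each symbol in turn, carrying on past any symbol whose FIRST contains ε; result {false, int, true}.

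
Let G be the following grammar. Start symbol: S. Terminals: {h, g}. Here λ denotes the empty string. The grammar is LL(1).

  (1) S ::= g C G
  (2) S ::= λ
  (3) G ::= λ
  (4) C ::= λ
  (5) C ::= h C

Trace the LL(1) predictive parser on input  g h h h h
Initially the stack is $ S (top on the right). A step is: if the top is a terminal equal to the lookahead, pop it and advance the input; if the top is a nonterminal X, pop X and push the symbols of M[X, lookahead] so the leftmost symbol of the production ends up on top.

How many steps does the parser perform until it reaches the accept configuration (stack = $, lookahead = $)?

      Stack    Input        Action
   1  $ S      g h h h h $  expand S ::= g C G
   2  $ G C g  g h h h h $  match g
   3  $ G C    h h h h $    expand C ::= h C
   4  $ G C h  h h h h $    match h
   5  $ G C    h h h $      expand C ::= h C
   6  $ G C h  h h h $      match h
   7  $ G C    h h $        expand C ::= h C
   8  $ G C h  h h $        match h
   9  $ G C    h $          expand C ::= h C
  10  $ G C h  h $          match h
  11  $ G C    $            expand C ::= λ
  12  $ G      $            expand G ::= λ
Accept reached after 12 steps.

12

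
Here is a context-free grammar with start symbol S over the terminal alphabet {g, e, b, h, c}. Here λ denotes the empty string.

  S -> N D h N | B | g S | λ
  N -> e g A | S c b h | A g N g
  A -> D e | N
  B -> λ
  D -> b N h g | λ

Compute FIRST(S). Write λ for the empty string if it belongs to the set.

FIRST(B): from B->λ we get {λ}. So FIRST(B) = {λ}.
FIRST(D): from D->b N h g we get {b}; from D->λ we get {λ}. So FIRST(D) = {λ, b}.
FIRST(S): from S->N D h N we get {b, c, e, g}; from S->B we get {λ}; from S->g S we get {g}; from S->λ we get {λ}. So FIRST(S) = {λ, b, c, e, g}.
FIRST(N): from N->e g A we get {e}; from N->S c b h we get {b, c, e, g}; from N->A g N g we get {b, c, e, g}. So FIRST(N) = {b, c, e, g}.
FIRST(A): from A->D e we get {b, e}; from A->N we get {b, c, e, g}. So FIRST(A) = {b, c, e, g}.

{λ, b, c, e, g}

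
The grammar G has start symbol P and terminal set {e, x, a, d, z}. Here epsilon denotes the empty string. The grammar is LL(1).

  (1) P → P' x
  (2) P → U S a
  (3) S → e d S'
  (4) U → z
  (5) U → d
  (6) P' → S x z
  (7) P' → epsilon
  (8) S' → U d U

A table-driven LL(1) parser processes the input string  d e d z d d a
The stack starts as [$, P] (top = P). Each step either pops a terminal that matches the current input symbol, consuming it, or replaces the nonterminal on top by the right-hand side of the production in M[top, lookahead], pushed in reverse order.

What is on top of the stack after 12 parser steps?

step 1: stack=$ P  input=d e d z d d a $  — expand P → U S a
step 2: stack=$ a S U  input=d e d z d d a $  — expand U → d
step 3: stack=$ a S d  input=d e d z d d a $  — match d
step 4: stack=$ a S  input=e d z d d a $  — expand S → e d S'
step 5: stack=$ a S' d e  input=e d z d d a $  — match e
step 6: stack=$ a S' d  input=d z d d a $  — match d
step 7: stack=$ a S'  input=z d d a $  — expand S' → U d U
step 8: stack=$ a U d U  input=z d d a $  — expand U → z
step 9: stack=$ a U d z  input=z d d a $  — match z
step 10: stack=$ a U d  input=d d a $  — match d
step 11: stack=$ a U  input=d a $  — expand U → d
step 12: stack=$ a d  input=d a $  — match d
Stack after step 12: $ a (top = a).

a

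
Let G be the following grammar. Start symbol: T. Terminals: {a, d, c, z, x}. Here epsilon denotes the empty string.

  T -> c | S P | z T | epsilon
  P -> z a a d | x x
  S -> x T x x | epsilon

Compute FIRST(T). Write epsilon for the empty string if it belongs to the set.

FIRST(P) = {x, z}
FIRST(S) = {epsilon, x}
FIRST(T) = {epsilon, c, x, z}  (via S P)

{epsilon, c, x, z}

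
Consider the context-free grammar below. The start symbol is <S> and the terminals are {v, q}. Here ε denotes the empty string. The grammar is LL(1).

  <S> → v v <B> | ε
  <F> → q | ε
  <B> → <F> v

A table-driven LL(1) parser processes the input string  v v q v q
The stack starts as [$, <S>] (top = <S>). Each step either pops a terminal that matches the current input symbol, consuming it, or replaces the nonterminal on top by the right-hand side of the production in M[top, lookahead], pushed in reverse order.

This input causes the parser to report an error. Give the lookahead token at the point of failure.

     Stack      Input        Action
  1  $ <S>      v v q v q $  expand <S> → v v <B>
  2  $ <B> v v  v v q v q $  match v
  3  $ <B> v    v q v q $    match v
  4  $ <B>      q v q $      expand <B> → <F> v
  5  $ v <F>    q v q $      expand <F> → q
  6  $ v q      q v q $      match q
  7  $ v        v q $        match v
  8  $          q $          error: stack empty but input remains

q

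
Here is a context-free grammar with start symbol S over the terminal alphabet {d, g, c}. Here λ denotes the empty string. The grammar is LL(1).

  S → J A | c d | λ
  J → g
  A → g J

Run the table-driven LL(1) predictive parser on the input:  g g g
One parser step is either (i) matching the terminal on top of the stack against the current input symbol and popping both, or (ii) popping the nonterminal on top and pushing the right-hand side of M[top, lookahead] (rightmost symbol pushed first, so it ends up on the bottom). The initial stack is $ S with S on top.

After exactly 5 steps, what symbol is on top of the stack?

step 1: stack=$ S  input=g g g $  — expand S → J A
step 2: stack=$ A J  input=g g g $  — expand J → g
step 3: stack=$ A g  input=g g g $  — match g
step 4: stack=$ A  input=g g $  — expand A → g J
step 5: stack=$ J g  input=g g $  — match g
Stack after step 5: $ J (top = J).

J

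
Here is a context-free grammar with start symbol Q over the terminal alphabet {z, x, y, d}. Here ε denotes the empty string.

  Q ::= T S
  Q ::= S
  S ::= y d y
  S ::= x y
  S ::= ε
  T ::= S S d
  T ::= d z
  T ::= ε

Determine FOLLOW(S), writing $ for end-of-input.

FIRST(S) = {ε, x, y}
FIRST(T) = {ε, d, x, y}  (via S S d)
FIRST(Q) = {ε, d, x, y}  (via T S, S)
FOLLOW(Q) includes $ since Q is the start symbol.
FOLLOW(Q): Q appears on no right-hand side. Thus FOLLOW(Q) = {$}.
FOLLOW(S): in Q::=T S, the suffix after S is empty, so FOLLOW(S) ⊇ FOLLOW(Q) = {$}; in Q::=S, the suffix after S is empty, so FOLLOW(S) ⊇ FOLLOW(Q) = {$}; in T::=S S d (occurrence 1), S is followed by S d with FIRST {d, x, y}; in T::=S S d (occurrence 2), S is followed by d with FIRST {d}. Thus FOLLOW(S) = {$, d, x, y}.
FOLLOW(T): in Q::=T S, T is followed by S with FIRST {ε, x, y}; in Q::=T S, the suffix after T is nullable, so FOLLOW(T) ⊇ FOLLOW(Q) = {$}. Thus FOLLOW(T) = {$, x, y}.

{$, d, x, y}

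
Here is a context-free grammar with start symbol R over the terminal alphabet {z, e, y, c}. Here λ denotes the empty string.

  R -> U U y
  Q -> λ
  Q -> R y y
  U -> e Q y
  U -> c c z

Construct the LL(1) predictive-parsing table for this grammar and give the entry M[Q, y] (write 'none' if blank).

Q -> λ

FIRST(U): from U->e Q y we get {e}; from U->c c z we get {c}. So FIRST(U) = {c, e}.
FIRST(R): from R->U U y we get {c, e}. So FIRST(R) = {c, e}.
FIRST(Q): from Q->λ we get {λ}; from Q->R y y we get {c, e}. So FIRST(Q) = {λ, c, e}.
FOLLOW(R) includes $ since R is the start symbol.
FOLLOW(Q): in U->e Q y, Q is followed by y with FIRST {y}. Thus FOLLOW(Q) = {y}.
For Q -> λ: FIRST(λ) = {λ}, so it goes in M[Q, t] for t ∈ {}; since λ ∈ FIRST, also for every t ∈ FOLLOW(Q) = {y}.
For Q -> R y y: FIRST(R y y) = {c, e}, so it goes in M[Q, t] for t ∈ {c, e}.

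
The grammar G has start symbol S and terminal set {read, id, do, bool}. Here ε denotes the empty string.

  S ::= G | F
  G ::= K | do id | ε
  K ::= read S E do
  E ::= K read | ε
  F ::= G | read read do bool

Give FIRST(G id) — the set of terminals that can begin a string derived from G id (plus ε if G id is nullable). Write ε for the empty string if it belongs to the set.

{do, id, read}

FIRST(K) = {read}
FIRST(G) = {ε, do, read}  (via K)
FIRST(E) = {ε, read}  (via K read)
FIRST(F) = {ε, do, read}  (via G)
FIRST(S) = {ε, do, read}  (via G, F)
FIRST(G id): take FIRST of each symbol in turn, carrying on past any symbol whose FIRST contains ε; result {do, id, read}.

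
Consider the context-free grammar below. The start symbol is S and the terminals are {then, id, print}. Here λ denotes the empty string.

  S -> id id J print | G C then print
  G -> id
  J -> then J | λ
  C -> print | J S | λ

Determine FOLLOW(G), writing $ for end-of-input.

FIRST(G): from G->id we get {id}. So FIRST(G) = {id}.
FIRST(J): from J->then J we get {then}; from J->λ we get {λ}. So FIRST(J) = {λ, then}.
FIRST(S): from S->id id J print we get {id}; from S->G C then print we get {id}. So FIRST(S) = {id}.
FIRST(C): from C->print we get {print}; from C->J S we get {id, then}; from C->λ we get {λ}. So FIRST(C) = {λ, id, print, then}.
FOLLOW(S) includes $ since S is the start symbol.
FOLLOW(G): in S->G C then print, G is followed by C then print with FIRST {id, print, then}. Thus FOLLOW(G) = {id, print, then}.
FOLLOW(J): in S->id id J print, J is followed by print with FIRST {print}; in J->then J, the suffix after J is empty (adds nothing new); in C->J S, J is followed by S with FIRST {id}. Thus FOLLOW(J) = {id, print}.
FOLLOW(C): in S->G C then print, C is followed by then print with FIRST {then}. Thus FOLLOW(C) = {then}.
FOLLOW(S): in C->J S, the suffix after S is empty, so FOLLOW(S) ⊇ FOLLOW(C) = {then}. Thus FOLLOW(S) = {$, then}.

{id, print, then}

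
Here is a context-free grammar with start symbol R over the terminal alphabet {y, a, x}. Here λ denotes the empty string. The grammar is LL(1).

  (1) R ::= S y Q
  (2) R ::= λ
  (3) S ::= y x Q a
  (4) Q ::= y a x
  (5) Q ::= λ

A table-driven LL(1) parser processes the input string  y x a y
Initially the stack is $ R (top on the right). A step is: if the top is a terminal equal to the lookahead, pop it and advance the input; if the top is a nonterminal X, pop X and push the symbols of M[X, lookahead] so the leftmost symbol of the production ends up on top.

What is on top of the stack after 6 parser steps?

y

     Stack          Input      Action
  1  $ R            y x a y $  expand R ::= S y Q
  2  $ Q y S        y x a y $  expand S ::= y x Q a
  3  $ Q y a Q x y  y x a y $  match y
  4  $ Q y a Q x    x a y $    match x
  5  $ Q y a Q      a y $      expand Q ::= λ
  6  $ Q y a        a y $      match a
Stack after step 6: $ Q y (top = y).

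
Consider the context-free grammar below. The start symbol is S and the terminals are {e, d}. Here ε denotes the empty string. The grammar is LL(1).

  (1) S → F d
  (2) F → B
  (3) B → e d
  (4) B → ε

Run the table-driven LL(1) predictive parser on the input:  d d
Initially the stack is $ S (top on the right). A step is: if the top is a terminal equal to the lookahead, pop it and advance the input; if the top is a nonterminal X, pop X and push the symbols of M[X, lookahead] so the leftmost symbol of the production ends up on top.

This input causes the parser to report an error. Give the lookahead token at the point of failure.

d

     Stack  Input  Action
  1  $ S    d d $  expand S → F d
  2  $ d F  d d $  expand F → B
  3  $ d B  d d $  expand B → ε
  4  $ d    d d $  match d
  5  $      d $    error: stack empty but input remains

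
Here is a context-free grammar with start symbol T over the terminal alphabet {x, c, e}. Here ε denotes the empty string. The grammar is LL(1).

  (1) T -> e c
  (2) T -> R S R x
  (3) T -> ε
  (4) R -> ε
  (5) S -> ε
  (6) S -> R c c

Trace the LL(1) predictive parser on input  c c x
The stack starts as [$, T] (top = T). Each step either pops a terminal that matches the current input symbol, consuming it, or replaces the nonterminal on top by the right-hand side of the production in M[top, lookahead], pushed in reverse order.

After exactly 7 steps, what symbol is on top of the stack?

     Stack        Input    Action
  1  $ T          c c x $  expand T -> R S R x
  2  $ x R S R    c c x $  expand R -> ε
  3  $ x R S      c c x $  expand S -> R c c
  4  $ x R c c R  c c x $  expand R -> ε
  5  $ x R c c    c c x $  match c
  6  $ x R c      c x $    match c
  7  $ x R        x $      expand R -> ε
Stack after step 7: $ x (top = x).

x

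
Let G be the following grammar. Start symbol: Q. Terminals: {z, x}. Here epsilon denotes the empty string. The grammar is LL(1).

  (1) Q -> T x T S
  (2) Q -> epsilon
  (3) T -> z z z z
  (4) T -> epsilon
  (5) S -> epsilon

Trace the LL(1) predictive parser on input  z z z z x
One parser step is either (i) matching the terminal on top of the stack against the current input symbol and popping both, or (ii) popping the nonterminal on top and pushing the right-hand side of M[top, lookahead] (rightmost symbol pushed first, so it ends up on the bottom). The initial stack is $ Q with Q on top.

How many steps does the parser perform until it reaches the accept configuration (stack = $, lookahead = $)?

9

step 1: stack=$ Q  input=z z z z x $  — expand Q -> T x T S
step 2: stack=$ S T x T  input=z z z z x $  — expand T -> z z z z
step 3: stack=$ S T x z z z z  input=z z z z x $  — match z
step 4: stack=$ S T x z z z  input=z z z x $  — match z
step 5: stack=$ S T x z z  input=z z x $  — match z
step 6: stack=$ S T x z  input=z x $  — match z
step 7: stack=$ S T x  input=x $  — match x
step 8: stack=$ S T  input=$  — expand T -> epsilon
step 9: stack=$ S  input=$  — expand S -> epsilon
Accept reached after 9 steps.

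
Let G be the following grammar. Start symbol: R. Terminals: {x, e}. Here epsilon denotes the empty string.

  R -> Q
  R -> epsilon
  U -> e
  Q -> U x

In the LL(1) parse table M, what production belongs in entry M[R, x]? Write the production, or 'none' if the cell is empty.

none

FIRST(U) = {e}
FIRST(Q) = {e}  (via U x)
FIRST(R) = {epsilon, e}  (via Q)
FOLLOW(R) includes $ since R is the start symbol.
FOLLOW(R): R appears on no right-hand side. Thus FOLLOW(R) = {$}.
For R -> Q: FIRST(Q) = {e}, so it goes in M[R, t] for t ∈ {e}.
For R -> epsilon: FIRST(epsilon) = {epsilon}, so it goes in M[R, t] for t ∈ {}; since epsilon ∈ FIRST, also for every t ∈ FOLLOW(R) = {$}.
None of these place a production in M[R, x].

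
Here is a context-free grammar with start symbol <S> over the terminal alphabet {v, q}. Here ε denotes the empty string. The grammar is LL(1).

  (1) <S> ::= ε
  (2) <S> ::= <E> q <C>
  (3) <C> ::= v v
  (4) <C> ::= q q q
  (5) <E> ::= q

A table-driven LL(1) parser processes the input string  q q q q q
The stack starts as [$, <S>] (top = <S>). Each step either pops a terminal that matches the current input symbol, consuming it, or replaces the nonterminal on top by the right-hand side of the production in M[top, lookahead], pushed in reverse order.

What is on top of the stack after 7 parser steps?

     Stack        Input        Action
  1  $ <S>        q q q q q $  expand <S> ::= <E> q <C>
  2  $ <C> q <E>  q q q q q $  expand <E> ::= q
  3  $ <C> q q    q q q q q $  match q
  4  $ <C> q      q q q q $    match q
  5  $ <C>        q q q $      expand <C> ::= q q q
  6  $ q q q      q q q $      match q
  7  $ q q        q q $        match q
Stack after step 7: $ q (top = q).

q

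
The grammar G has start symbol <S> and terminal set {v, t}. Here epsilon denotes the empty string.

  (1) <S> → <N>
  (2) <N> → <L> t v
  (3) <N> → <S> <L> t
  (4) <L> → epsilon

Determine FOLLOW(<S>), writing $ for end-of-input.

FIRST(<L>) = {epsilon}
FIRST(<S>) = {t}  (via <N>)
FIRST(<N>) = {t}  (via <L> t v, <S> <L> t)
FOLLOW(<S>) includes $ since <S> is the start symbol.
FOLLOW(<S>): in <N>→<S> <L> t, <S> is followed by <L> t with FIRST {t}. Thus FOLLOW(<S>) = {$, t}.
FOLLOW(<N>): in <S>→<N>, the suffix after <N> is empty, so FOLLOW(<N>) ⊇ FOLLOW(<S>) = {$, t}. Thus FOLLOW(<N>) = {$, t}.
FOLLOW(<L>): in <N>→<L> t v, <L> is followed by t v with FIRST {t}; in <N>→<S> <L> t, <L> is followed by t with FIRST {t}. Thus FOLLOW(<L>) = {t}.

{$, t}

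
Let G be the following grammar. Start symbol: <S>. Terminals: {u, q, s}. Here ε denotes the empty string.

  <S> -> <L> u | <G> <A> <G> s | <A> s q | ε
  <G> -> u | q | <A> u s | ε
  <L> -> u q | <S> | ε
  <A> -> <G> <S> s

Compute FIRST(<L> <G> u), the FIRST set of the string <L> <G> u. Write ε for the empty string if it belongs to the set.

{q, s, u}

FIRST(<S>) = {ε, q, s, u}  (via <L> u, <G> <A> <G> s, <A> s q)
FIRST(<L>) = {ε, q, s, u}  (via <S>)
FIRST(<G>) = {ε, q, s, u}  (via <A> u s)
FIRST(<A>) = {q, s, u}  (via <G> <S> s)
FIRST(<L> <G> u): take FIRST of each symbol in turn, carrying on past any symbol whose FIRST contains ε; result {q, s, u}.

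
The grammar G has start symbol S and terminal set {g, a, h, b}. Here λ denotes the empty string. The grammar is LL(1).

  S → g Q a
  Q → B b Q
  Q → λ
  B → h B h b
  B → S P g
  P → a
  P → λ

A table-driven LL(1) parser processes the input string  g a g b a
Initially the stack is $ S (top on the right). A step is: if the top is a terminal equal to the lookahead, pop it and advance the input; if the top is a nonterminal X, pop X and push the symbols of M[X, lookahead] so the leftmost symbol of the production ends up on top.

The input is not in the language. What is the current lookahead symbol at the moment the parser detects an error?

     Stack    Input        Action
  1  $ S      g a g b a $  expand S → g Q a
  2  $ a Q g  g a g b a $  match g
  3  $ a Q    a g b a $    expand Q → λ
  4  $ a      a g b a $    match a
  5  $        g b a $      error: stack empty but input remains

g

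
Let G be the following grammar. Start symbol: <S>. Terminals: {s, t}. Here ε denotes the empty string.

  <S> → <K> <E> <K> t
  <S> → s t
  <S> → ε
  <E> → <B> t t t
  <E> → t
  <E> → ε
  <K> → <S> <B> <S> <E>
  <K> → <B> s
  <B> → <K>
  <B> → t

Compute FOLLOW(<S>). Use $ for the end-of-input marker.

FIRST(<S>) = {ε, s, t}  (via <K> <E> <K> t)
FIRST(<E>) = {ε, s, t}  (via <B> t t t)
FIRST(<K>) = {s, t}  (via <S> <B> <S> <E>, <B> s)
FIRST(<B>) = {s, t}  (via <K>)
FOLLOW(<S>) includes $ since <S> is the start symbol.
FOLLOW(<S>): in <K>→<S> <B> <S> <E> (occurrence 1), <S> is followed by <B> <S> <E> with FIRST {s, t}; in <K>→<S> <B> <S> <E> (occurrence 2), <S> is followed by <E> with FIRST {ε, s, t}; in <K>→<S> <B> <S> <E> (occurrence 2), the suffix after <S> is nullable, so FOLLOW(<S>) ⊇ FOLLOW(<K>) = {s, t}. Thus FOLLOW(<S>) = {$, s, t}.
FOLLOW(<E>): in <S>→<K> <E> <K> t, <E> is followed by <K> t with FIRST {s, t}; in <K>→<S> <B> <S> <E>, the suffix after <E> is empty, so FOLLOW(<E>) ⊇ FOLLOW(<K>) = {s, t}. Thus FOLLOW(<E>) = {s, t}.
FOLLOW(<K>): in <S>→<K> <E> <K> t (occurrence 1), <K> is followed by <E> <K> t with FIRST {s, t}; in <S>→<K> <E> <K> t (occurrence 2), <K> is followed by t with FIRST {t}; in <B>→<K>, the suffix after <K> is empty, so FOLLOW(<K>) ⊇ FOLLOW(<B>) = {s, t}. Thus FOLLOW(<K>) = {s, t}.
FOLLOW(<B>): in <E>→<B> t t t, <B> is followed by t t t with FIRST {t}; in <K>→<S> <B> <S> <E>, <B> is followed by <S> <E> with FIRST {ε, s, t}; in <K>→<S> <B> <S> <E>, the suffix after <B> is nullable, so FOLLOW(<B>) ⊇ FOLLOW(<K>) = {s, t}; in <K>→<B> s, <B> is followed by s with FIRST {s}. Thus FOLLOW(<B>) = {s, t}.

{$, s, t}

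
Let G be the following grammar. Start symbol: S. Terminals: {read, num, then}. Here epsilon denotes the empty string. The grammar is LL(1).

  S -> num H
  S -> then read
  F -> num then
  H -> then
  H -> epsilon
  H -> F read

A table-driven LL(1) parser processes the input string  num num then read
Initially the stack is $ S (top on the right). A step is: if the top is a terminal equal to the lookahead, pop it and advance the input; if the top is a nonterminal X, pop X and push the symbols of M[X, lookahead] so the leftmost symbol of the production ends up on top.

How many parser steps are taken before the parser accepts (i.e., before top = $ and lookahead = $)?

7

     Stack            Input                Action
  1  $ S              num num then read $  expand S -> num H
  2  $ H num          num num then read $  match num
  3  $ H              num then read $      expand H -> F read
  4  $ read F         num then read $      expand F -> num then
  5  $ read then num  num then read $      match num
  6  $ read then      then read $          match then
  7  $ read           read $               match read
Accept reached after 7 steps.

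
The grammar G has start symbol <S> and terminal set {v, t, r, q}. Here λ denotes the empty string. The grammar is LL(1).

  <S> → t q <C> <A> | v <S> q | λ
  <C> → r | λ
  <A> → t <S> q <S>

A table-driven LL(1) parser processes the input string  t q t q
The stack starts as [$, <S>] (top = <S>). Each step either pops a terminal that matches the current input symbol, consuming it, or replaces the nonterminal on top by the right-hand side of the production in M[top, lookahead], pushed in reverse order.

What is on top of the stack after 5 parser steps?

step 1: stack=$ <S>  input=t q t q $  — expand <S> → t q <C> <A>
step 2: stack=$ <A> <C> q t  input=t q t q $  — match t
step 3: stack=$ <A> <C> q  input=q t q $  — match q
step 4: stack=$ <A> <C>  input=t q $  — expand <C> → λ
step 5: stack=$ <A>  input=t q $  — expand <A> → t <S> q <S>
Stack after step 5: $ <S> q <S> t (top = t).

t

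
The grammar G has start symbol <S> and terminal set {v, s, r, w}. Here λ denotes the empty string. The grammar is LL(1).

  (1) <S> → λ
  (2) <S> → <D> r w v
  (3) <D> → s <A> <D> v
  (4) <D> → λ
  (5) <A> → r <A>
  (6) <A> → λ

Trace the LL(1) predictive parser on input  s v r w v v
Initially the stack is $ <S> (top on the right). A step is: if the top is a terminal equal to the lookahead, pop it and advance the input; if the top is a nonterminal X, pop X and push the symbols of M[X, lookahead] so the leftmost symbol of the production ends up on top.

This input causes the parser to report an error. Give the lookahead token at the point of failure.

step 1: stack=$ <S>  input=s v r w v v $  — expand <S> → <D> r w v
step 2: stack=$ v w r <D>  input=s v r w v v $  — expand <D> → s <A> <D> v
step 3: stack=$ v w r v <D> <A> s  input=s v r w v v $  — match s
step 4: stack=$ v w r v <D> <A>  input=v r w v v $  — expand <A> → λ
step 5: stack=$ v w r v <D>  input=v r w v v $  — expand <D> → λ
step 6: stack=$ v w r v  input=v r w v v $  — match v
step 7: stack=$ v w r  input=r w v v $  — match r
step 8: stack=$ v w  input=w v v $  — match w
step 9: stack=$ v  input=v v $  — match v
step 10: stack=$  input=v $  — error: stack empty but input remains

v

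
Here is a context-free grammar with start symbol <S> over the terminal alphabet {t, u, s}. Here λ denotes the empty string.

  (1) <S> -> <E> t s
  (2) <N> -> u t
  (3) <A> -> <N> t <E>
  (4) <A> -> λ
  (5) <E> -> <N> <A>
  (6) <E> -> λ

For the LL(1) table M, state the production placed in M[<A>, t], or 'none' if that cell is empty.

FIRST(<N>): from <N>->u t we get {u}. So FIRST(<N>) = {u}.
FIRST(<A>): from <A>-><N> t <E> we get {u}; from <A>->λ we get {λ}. So FIRST(<A>) = {λ, u}.
FIRST(<E>): from <E>-><N> <A> we get {u}; from <E>->λ we get {λ}. So FIRST(<E>) = {λ, u}.
FIRST(<S>): from <S>-><E> t s we get {t, u}. So FIRST(<S>) = {t, u}.
FOLLOW(<S>) includes $ since <S> is the start symbol.
FOLLOW(<A>): in <E>-><N> <A>, the suffix after <A> is empty, so FOLLOW(<A>) ⊇ FOLLOW(<E>) = {t}. Thus FOLLOW(<A>) = {t}.
FOLLOW(<E>): in <S>-><E> t s, <E> is followed by t s with FIRST {t}; in <A>-><N> t <E>, the suffix after <E> is empty, so FOLLOW(<E>) ⊇ FOLLOW(<A>) = {t}. Thus FOLLOW(<E>) = {t}.
For <A> -> <N> t <E>: FIRST(<N> t <E>) = {u}, so it goes in M[<A>, t] for t ∈ {u}.
For <A> -> λ: FIRST(λ) = {λ}, so it goes in M[<A>, t] for t ∈ {}; since λ ∈ FIRST, also for every t ∈ FOLLOW(<A>) = {t}.

<A> -> λ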